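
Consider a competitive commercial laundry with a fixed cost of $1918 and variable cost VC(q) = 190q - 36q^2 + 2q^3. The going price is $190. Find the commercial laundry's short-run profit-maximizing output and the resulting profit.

AVC = 190 - 36q + 2q^2; min AVC = $28 at q = 9. Since P = $190 ≥ min AVC, the firm produces.
With MC = 190 - 72q + 6q^2, P = MC on the upward-sloping part at q* = 12.
TR = 190·12 = 2280. TC = 1918 + 552 = 2470. Profit = 2280 − 2470 = -$190.
Shutting down would mean losing the fixed cost of $1918, so operating at a loss of $190 is better by $1728.

Profit = -$190 at q = 12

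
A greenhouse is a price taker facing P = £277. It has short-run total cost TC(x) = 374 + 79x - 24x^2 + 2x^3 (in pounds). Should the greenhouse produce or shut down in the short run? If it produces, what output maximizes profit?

Strip out fixed cost: VC = 79x - 24x^2 + 2x^3. Then AVC = 79 - 24x + 2x^2 and MC = 79 - 48x + 6x^2.
The AVC parabola has its vertex at x = 24/4 = 6, where AVC = 79 - 24·6 + 2·6^2 = £7.
Because £277 ≥ £7, revenue can cover variable cost; the firm operates.
Set P = MC: 277 = 79 - 48x + 6x^2 → -198 - 48x + 6x^2 = 0. The roots are x = -3 and x = 11; the profit-maximizing output is on the rising part of MC, so x* = 11.
Check: AVC at x = 11 is £57 ≤ P, so revenue covers variable cost.
Profit = P·x − TC = 277·11 − 1001 = £2046.

Produce at x = 11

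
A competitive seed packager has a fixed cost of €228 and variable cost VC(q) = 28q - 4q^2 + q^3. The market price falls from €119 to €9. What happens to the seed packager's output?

Output falls from 7 to 0 (the firm shuts down)

AVC = 28 - 4q + q^2, minimized at q = 2 where min AVC = €24. MC = 28 - 8q + 3q^2.
At P = €119 ≥ min AVC, set P = MC on the rising branch: q = 7.
At P = €9 < min AVC = €24, price no longer covers variable cost at any output, so the firm shuts down: q = 0.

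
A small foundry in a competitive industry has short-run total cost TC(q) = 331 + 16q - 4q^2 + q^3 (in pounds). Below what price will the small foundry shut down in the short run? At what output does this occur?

The shutdown price is the minimum of AVC. VC = 16q - 4q^2 + q^3, so AVC = 16 - 4q + q^2.
At the minimum of AVC, MC = AVC. MC = 16 - 8q + 3q^2; setting MC = AVC gives 2q^2 - 4q = 0, so q = 2. min AVC = 12.
The firm shuts down for any P below £12.

£12 per unit, at q = 2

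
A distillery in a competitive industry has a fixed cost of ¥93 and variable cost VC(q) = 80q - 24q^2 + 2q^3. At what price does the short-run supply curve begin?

¥8 per unit

The firm shuts down when price falls below the minimum of average variable cost. AVC = VC/q = 80 - 24q + 2q^2.
At the minimum of AVC, MC = AVC. MC = 80 - 48q + 6q^2; setting MC = AVC gives 4q^2 - 24q = 0, so q = 6. min AVC = 8.
So the shutdown price is ¥8.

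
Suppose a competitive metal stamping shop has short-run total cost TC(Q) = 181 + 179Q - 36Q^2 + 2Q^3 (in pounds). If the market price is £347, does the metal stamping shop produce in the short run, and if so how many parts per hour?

From TC, MC = TC'(Q) = 179 - 72Q + 6Q^2 and AVC = VC/Q = 179 - 36Q + 2Q^2.
AVC hits its minimum where MC = AVC, at Q = 9, giving min AVC = 179 - 36·9 + 2·9^2 = £17.
P = £347 exceeds min AVC = £17, so the firm stays open.
Set P = MC: 347 = 179 - 72Q + 6Q^2 → -168 - 72Q + 6Q^2 = 0. The roots are Q = -2 and Q = 14; the profit-maximizing output is on the rising part of MC, so Q* = 14.
Check: AVC at Q = 14 is £67 ≤ P, so revenue covers variable cost.
Profit = P·Q − TC = 347·14 − 1119 = £3739.

Produce at Q = 14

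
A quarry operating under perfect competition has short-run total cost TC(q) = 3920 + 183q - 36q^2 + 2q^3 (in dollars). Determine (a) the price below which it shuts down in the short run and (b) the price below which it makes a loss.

AVC = 183 - 36q + 2q^2; minimized at q = 9, giving min AVC = $21. That is the shutdown price.
ATC = 3920/q + 183 - 36q + 2q^2. Setting dATC/dq = −3920/q^2 − 36 + 4q = 0 gives q = 14 (since 4·14^3 − 36·14^2 = 3920).
min ATC = 3920/14 + 183 − 36·14 + 2·14^2 = $351. That is the break-even price.
Between these two prices the firm operates at a loss; above $351 it earns a profit.

Shutdown price = $21; break-even price = $351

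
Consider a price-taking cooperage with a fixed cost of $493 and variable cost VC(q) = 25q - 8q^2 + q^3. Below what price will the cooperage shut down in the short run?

Short-run supply begins at min AVC. From VC = 25q - 8q^2 + q^3, AVC = 25 - 8q + q^2.
At the minimum of AVC, MC = AVC. MC = 25 - 16q + 3q^2; setting MC = AVC gives 2q^2 - 8q = 0, so q = 4. min AVC = 9.
For P < $9 the firm produces nothing.

$9 per unit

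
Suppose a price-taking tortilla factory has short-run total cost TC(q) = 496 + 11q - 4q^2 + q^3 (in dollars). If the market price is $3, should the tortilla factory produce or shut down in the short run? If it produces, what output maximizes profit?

From TC, MC = TC'(q) = 11 - 8q + 3q^2 and AVC = VC/q = 11 - 4q + q^2.
AVC hits its minimum where MC = AVC, at q = 2, giving min AVC = 11 - 4·2 + 2^2 = $7.
P = $3 lies below min AVC = $7; no output level covers variable cost.
The firm minimizes its loss by shutting down and losing only its fixed cost of $496.

Shut down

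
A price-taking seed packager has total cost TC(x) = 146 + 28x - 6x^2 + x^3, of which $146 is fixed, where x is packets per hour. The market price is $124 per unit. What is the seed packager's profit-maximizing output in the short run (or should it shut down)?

From TC, MC = TC'(x) = 28 - 12x + 3x^2 and AVC = VC/x = 28 - 6x + x^2.
AVC hits its minimum where MC = AVC, at x = 3, giving min AVC = 28 - 6·3 + 3^2 = $19.
Because $124 ≥ $19, revenue can cover variable cost; the firm operates.
Solving P = MC: -96 - 12x + 3x^2 = 0 ⇒ x = -4 or 8. On the upward-sloping branch, x* = 8.
Check: AVC at x = 8 is $44 ≤ P, so revenue covers variable cost.
Profit = P·x − TC = 124·8 − 498 = $494.

Produce at x = 8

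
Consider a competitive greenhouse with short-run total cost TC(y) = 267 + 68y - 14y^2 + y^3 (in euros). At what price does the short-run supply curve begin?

Short-run supply begins at min AVC. From VC = 68y - 14y^2 + y^3, AVC = 68 - 14y + y^2.
dAVC/dy = -14 + 2y = 0 gives y = 7. min AVC = 68 - 14·7 + 7^2 = 19.
For P < €19 the firm produces nothing.

€19 per unit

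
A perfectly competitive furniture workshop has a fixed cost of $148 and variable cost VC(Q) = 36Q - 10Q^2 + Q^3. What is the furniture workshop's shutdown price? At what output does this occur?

$11 per unit, at Q = 5

The shutdown price is the minimum of AVC. VC = 36Q - 10Q^2 + Q^3, so AVC = 36 - 10Q + Q^2.
At the minimum of AVC, MC = AVC. MC = 36 - 20Q + 3Q^2; setting MC = AVC gives 2Q^2 - 10Q = 0, so Q = 5. min AVC = 11.
So the shutdown price is $11.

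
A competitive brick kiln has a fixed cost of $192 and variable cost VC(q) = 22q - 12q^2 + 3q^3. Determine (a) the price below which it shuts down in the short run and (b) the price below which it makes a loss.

Shutdown price = min AVC. AVC = 22 - 12q + 3q^2, with vertex at q = 2 and minimum $10.
ATC = 192/q + 22 - 12q + 3q^2. Setting dATC/dq = −192/q^2 − 12 + 6q = 0 gives q = 4 (since 6·4^3 − 12·4^2 = 192).
min ATC = 192/4 + 22 − 12·4 + 3·4^2 = $70. That is the break-even price.
For $10 ≤ P < $70 the firm produces at a loss; below $10 it shuts down.

Shutdown price = $10; break-even price = $70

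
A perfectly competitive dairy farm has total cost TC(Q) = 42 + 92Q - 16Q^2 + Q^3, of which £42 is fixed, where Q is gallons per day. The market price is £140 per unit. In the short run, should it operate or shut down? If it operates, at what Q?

Produce at Q = 12

From TC, MC = TC'(Q) = 92 - 32Q + 3Q^2 and AVC = VC/Q = 92 - 16Q + Q^2.
The AVC parabola has its vertex at Q = 16/2 = 8, where AVC = 92 - 16·8 + 8^2 = £28.
Since P = £140 ≥ min AVC = £28, price covers variable cost and the firm should produce.
P = MC gives -48 - 32Q + 3Q^2 = 0, with roots -4/3 and 12. Take the larger (rising MC): Q* = 12.
Check: AVC at Q = 12 is £44 ≤ P, so revenue covers variable cost.
Profit = P·Q − TC = 140·12 − 570 = £1110.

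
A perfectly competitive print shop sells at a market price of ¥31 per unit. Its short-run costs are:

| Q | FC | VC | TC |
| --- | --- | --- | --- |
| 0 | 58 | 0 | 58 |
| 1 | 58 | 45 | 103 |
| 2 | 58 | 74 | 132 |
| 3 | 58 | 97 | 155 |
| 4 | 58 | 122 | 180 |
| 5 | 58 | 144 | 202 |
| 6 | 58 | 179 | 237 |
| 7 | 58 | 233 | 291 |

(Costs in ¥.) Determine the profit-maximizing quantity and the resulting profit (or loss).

Q = 5; profit = -¥47

Tabulate TR − TC: Q=0: -58; Q=1: -72; Q=2: -70; Q=3: -62; Q=4: -56; Q=5: -47; Q=6: -51; Q=7: -74.
Profit is maximized at Q = 5. AVC there is 144/5 = ¥28.80 ≤ P, so producing beats shutting down (which would give -¥58).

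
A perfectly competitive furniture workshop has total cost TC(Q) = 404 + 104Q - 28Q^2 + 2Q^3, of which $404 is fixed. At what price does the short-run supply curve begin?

$6 per unit

Short-run supply begins at min AVC. From VC = 104Q - 28Q^2 + 2Q^3, AVC = 104 - 28Q + 2Q^2.
dAVC/dQ = -28 + 4Q = 0 gives Q = 7. min AVC = 104 - 28·7 + 2·7^2 = 6.
So the shutdown price is $6.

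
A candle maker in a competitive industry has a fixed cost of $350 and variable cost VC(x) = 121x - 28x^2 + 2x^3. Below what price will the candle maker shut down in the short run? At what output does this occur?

Short-run supply begins at min AVC. From VC = 121x - 28x^2 + 2x^3, AVC = 121 - 28x + 2x^2.
dAVC/dx = -28 + 4x = 0 gives x = 7. min AVC = 121 - 28·7 + 2·7^2 = 23.
The firm shuts down for any P below $23.

$23 per unit, at x = 7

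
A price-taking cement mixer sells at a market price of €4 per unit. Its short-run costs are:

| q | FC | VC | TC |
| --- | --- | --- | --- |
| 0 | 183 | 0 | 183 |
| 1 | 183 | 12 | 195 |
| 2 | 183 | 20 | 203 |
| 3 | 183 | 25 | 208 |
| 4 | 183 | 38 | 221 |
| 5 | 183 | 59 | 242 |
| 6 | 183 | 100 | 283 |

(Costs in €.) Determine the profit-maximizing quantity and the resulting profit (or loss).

Compute π = P·q − TC at each output: q=0: -183; q=1: -191; q=2: -195; q=3: -196; q=4: -205; q=5: -222; q=6: -259.
Profit is highest at q = 0. Equivalently, the lowest AVC in the table is 25/3 ≈ €8.33 at q = 3, and P = €4 falls below it — price never covers variable cost, so the firm shuts down and loses only its fixed cost.

q = 0 (shut down); profit = -€183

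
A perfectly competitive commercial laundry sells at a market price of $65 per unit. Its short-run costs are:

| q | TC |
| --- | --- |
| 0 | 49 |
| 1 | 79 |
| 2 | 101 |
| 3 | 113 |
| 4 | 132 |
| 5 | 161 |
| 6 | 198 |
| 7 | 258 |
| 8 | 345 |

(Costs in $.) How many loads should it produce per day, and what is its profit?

Tabulate TR − TC: q=0: -49; q=1: -14; q=2: 29; q=3: 82; q=4: 128; q=5: 164; q=6: 192; q=7: 197; q=8: 175.
Profit is maximized at q = 7. AVC there is 209/7 = $29.86 ≤ P, so producing beats shutting down (which would give -$49).

q = 7; profit = $197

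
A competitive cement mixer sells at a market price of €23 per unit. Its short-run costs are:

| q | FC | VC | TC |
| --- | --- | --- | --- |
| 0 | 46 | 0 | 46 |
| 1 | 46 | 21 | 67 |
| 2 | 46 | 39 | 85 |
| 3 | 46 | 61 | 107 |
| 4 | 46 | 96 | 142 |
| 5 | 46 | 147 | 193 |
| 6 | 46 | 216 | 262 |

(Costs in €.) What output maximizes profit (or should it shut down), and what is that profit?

q = 3; profit = -€38

Compute π = P·q − TC at each output: q=0: -46; q=1: -44; q=2: -39; q=3: -38; q=4: -50; q=5: -78; q=6: -124.
Profit is maximized at q = 3. AVC there is 61/3 = €20.33 ≤ P, so producing beats shutting down (which would give -€46).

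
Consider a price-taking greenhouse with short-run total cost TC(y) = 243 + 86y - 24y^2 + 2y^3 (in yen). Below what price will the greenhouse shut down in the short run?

Short-run supply begins at min AVC. From VC = 86y - 24y^2 + 2y^3, AVC = 86 - 24y + 2y^2.
dAVC/dy = -24 + 4y = 0 gives y = 6. min AVC = 86 - 24·6 + 2·6^2 = 14.
The firm shuts down for any P below ¥14.

¥14 per unit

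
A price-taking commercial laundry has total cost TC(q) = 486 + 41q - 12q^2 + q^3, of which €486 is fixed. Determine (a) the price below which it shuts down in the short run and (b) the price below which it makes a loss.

AVC = 41 - 12q + q^2; minimized at q = 6, giving min AVC = €5. That is the shutdown price.
ATC = 486/q + 41 - 12q + q^2. Setting dATC/dq = −486/q^2 − 12 + 2q = 0 gives q = 9 (since 2·9^3 − 12·9^2 = 486).
min ATC = 486/9 + 41 − 12·9 + 9^2 = €68. That is the break-even price.
Between these two prices the firm operates at a loss; above €68 it earns a profit.

Shutdown price = €5; break-even price = €68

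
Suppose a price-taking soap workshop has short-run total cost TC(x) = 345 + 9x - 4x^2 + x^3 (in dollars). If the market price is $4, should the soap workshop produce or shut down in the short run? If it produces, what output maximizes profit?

Strip out fixed cost: VC = 9x - 4x^2 + x^3. Then AVC = 9 - 4x + x^2 and MC = 9 - 8x + 3x^2.
AVC hits its minimum where MC = AVC, at x = 2, giving min AVC = 9 - 4·2 + 2^2 = $5.
Since P = $4 < min AVC = $5, price fails to cover variable cost at any output.
The firm minimizes its loss by shutting down and losing only its fixed cost of $345.

Shut down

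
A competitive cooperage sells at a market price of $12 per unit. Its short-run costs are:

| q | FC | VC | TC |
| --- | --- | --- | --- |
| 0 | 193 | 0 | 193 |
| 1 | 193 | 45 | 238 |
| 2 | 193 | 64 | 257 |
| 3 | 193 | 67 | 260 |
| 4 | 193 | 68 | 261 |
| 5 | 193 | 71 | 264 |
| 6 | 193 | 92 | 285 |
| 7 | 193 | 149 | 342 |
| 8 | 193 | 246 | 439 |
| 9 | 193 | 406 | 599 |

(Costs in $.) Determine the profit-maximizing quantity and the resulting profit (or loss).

q = 0 (shut down); profit = -$193

Profit at each row (π = 12q − TC): q=0: -193; q=1: -226; q=2: -233; q=3: -224; q=4: -213; q=5: -204; q=6: -213; q=7: -258; q=8: -343; q=9: -491.
Profit is highest at q = 0. Equivalently, the lowest AVC in the table is 71/5 ≈ $14.20 at q = 5, and P = $12 falls below it — price never covers variable cost, so the firm shuts down and loses only its fixed cost.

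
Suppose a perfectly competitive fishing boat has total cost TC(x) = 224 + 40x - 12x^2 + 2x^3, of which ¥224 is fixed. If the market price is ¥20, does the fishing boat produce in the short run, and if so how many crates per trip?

Shut down

From TC, MC = TC'(x) = 40 - 24x + 6x^2 and AVC = VC/x = 40 - 12x + 2x^2.
AVC hits its minimum where MC = AVC, at x = 3, giving min AVC = 40 - 12·3 + 2·3^2 = ¥22.
P = ¥20 lies below min AVC = ¥22; no output level covers variable cost.
Shutting down limits the loss to fixed cost, ¥224.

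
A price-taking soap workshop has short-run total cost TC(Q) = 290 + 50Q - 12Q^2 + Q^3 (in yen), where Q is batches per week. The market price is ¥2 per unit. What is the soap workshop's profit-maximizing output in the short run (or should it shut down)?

Shut down

From TC, MC = TC'(Q) = 50 - 24Q + 3Q^2 and AVC = VC/Q = 50 - 12Q + Q^2.
AVC is minimized where dAVC/dQ = -12 + 2Q = 0, at Q = 6; min AVC = 50 - 12·6 + 6^2 = ¥14.
With P < min AVC (¥2 < ¥14), every unit sold adds to the loss.
Best response: produce nothing and absorb the ¥290 fixed cost.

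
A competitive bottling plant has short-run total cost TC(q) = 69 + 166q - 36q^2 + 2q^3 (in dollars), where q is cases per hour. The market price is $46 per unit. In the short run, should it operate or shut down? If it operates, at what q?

Strip out fixed cost: VC = 166q - 36q^2 + 2q^3. Then AVC = 166 - 36q + 2q^2 and MC = 166 - 72q + 6q^2.
The AVC parabola has its vertex at q = 36/4 = 9, where AVC = 166 - 36·9 + 2·9^2 = $4.
P = $46 exceeds min AVC = $4, so the firm stays open.
Set P = MC: 46 = 166 - 72q + 6q^2 → 120 - 72q + 6q^2 = 0. The roots are q = 2 and q = 10; the profit-maximizing output is on the rising part of MC, so q* = 10.
Check: AVC at q = 10 is $6 ≤ P, so revenue covers variable cost.
Profit = P·q − TC = 46·10 − 129 = $331.

Produce at q = 10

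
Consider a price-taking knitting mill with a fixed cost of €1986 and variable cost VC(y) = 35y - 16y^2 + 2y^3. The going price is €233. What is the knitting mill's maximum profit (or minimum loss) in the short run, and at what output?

AVC = 35 - 16y + 2y^2; min AVC = €3 at y = 4. Since P = €233 ≥ min AVC, the firm produces.
MC = 35 - 32y + 6y^2. Setting P = MC and taking the root on the rising branch gives y* = 9.
TR = 233·9 = 2097. TC = 1986 + 477 = 2463. Profit = 2097 − 2463 = -€366.
By producing, the firm covers all variable cost plus €1620 of fixed cost; shutting down would lose the full €1986.

Profit = -€366 at y = 9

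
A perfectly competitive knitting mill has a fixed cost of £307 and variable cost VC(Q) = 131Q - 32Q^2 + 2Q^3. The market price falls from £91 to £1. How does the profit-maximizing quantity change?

MC = 131 - 64Q + 6Q^2; the shutdown threshold is min AVC = £3 (at Q = 8).
At P = £91 ≥ min AVC, set P = MC on the rising branch: Q = 10.
At P = £1 < min AVC = £3, price no longer covers variable cost at any output, so the firm shuts down: Q = 0.

Output falls from 10 to 0 (the firm shuts down)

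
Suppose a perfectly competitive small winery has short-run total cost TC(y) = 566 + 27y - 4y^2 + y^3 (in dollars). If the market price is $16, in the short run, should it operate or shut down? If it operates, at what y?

Shut down

Strip out fixed cost: VC = 27y - 4y^2 + y^3. Then AVC = 27 - 4y + y^2 and MC = 27 - 8y + 3y^2.
AVC is minimized where dAVC/dy = -4 + 2y = 0, at y = 2; min AVC = 27 - 4·2 + 2^2 = $23.
Since P = $16 < min AVC = $23, price fails to cover variable cost at any output.
The firm minimizes its loss by shutting down and losing only its fixed cost of $566.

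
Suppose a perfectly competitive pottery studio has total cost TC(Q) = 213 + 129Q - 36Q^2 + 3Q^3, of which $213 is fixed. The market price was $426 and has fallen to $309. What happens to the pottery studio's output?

MC = 129 - 72Q + 9Q^2; the shutdown threshold is min AVC = $21 (at Q = 6).
At P = $426 ≥ min AVC, set P = MC on the rising branch: Q = 11.
At P = $309 ≥ min AVC, set P = MC: Q = 10. The firm stays open but cuts output.

Output falls from 11 to 10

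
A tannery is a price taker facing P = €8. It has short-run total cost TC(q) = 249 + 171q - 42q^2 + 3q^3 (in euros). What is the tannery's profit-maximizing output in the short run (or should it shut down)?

Strip out fixed cost: VC = 171q - 42q^2 + 3q^3. Then AVC = 171 - 42q + 3q^2 and MC = 171 - 84q + 9q^2.
AVC hits its minimum where MC = AVC, at q = 7, giving min AVC = 171 - 42·7 + 3·7^2 = €24.
Since P = €8 < min AVC = €24, price fails to cover variable cost at any output.
Best response: produce nothing and absorb the €249 fixed cost.

Shut down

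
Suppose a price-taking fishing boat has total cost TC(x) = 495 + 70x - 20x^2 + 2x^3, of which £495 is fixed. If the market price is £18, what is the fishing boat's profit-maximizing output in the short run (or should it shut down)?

Shut down

From TC, MC = TC'(x) = 70 - 40x + 6x^2 and AVC = VC/x = 70 - 20x + 2x^2.
AVC hits its minimum where MC = AVC, at x = 5, giving min AVC = 70 - 20·5 + 2·5^2 = £20.
With P < min AVC (£18 < £20), every unit sold adds to the loss.
The firm minimizes its loss by shutting down and losing only its fixed cost of £495.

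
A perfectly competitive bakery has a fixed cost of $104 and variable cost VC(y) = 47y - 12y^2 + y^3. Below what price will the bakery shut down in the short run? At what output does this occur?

The shutdown price is the minimum of AVC. VC = 47y - 12y^2 + y^3, so AVC = 47 - 12y + y^2.
At the minimum of AVC, MC = AVC. MC = 47 - 24y + 3y^2; setting MC = AVC gives 2y^2 - 12y = 0, so y = 6. min AVC = 11.
The firm shuts down for any P below $11.

$11 per unit, at y = 6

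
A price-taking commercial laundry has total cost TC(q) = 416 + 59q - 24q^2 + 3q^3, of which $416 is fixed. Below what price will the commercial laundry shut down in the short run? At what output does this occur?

The shutdown price is the minimum of AVC. VC = 59q - 24q^2 + 3q^3, so AVC = 59 - 24q + 3q^2.
dAVC/dq = -24 + 6q = 0 gives q = 4. min AVC = 59 - 24·4 + 3·4^2 = 11.
So the shutdown price is $11.

$11 per unit, at q = 4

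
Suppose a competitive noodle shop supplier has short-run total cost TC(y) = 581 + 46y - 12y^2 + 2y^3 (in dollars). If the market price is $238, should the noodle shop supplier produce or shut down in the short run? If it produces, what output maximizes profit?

Variable cost is VC = 46y - 12y^2 + 2y^3, so AVC = VC/y = 46 - 12y + 2y^2 and MC = dTC/dy = 46 - 24y + 6y^2.
AVC is minimized where dAVC/dy = -12 + 4y = 0, at y = 3; min AVC = 46 - 12·3 + 2·3^2 = $28.
Since P = $238 ≥ min AVC = $28, price covers variable cost and the firm should produce.
Solving P = MC: -192 - 24y + 6y^2 = 0 ⇒ y = -4 or 8. On the upward-sloping branch, y* = 8.
Check: AVC at y = 8 is $78 ≤ P, so revenue covers variable cost.
Profit = P·y − TC = 238·8 − 1205 = $699.

Produce at y = 8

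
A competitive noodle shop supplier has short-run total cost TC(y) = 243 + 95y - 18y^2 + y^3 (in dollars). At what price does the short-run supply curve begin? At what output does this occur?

The shutdown price is the minimum of AVC. VC = 95y - 18y^2 + y^3, so AVC = 95 - 18y + y^2.
At the minimum of AVC, MC = AVC. MC = 95 - 36y + 3y^2; setting MC = AVC gives 2y^2 - 18y = 0, so y = 9. min AVC = 14.
The firm shuts down for any P below $14.

$14 per unit, at y = 9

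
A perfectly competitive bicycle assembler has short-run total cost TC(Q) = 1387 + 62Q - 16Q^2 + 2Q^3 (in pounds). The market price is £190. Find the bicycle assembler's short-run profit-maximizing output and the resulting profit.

Profit = -£363 at Q = 8

AVC = 62 - 16Q + 2Q^2 has its minimum £30 at Q = 4; price £190 clears that bar, so the firm operates.
With MC = 62 - 32Q + 6Q^2, P = MC on the upward-sloping part at Q* = 8.
TR = 190·8 = 1520. TC = 1387 + 496 = 1883. Profit = 1520 − 1883 = -£363.
By producing, the firm covers all variable cost plus £1024 of fixed cost; shutting down would lose the full £1387.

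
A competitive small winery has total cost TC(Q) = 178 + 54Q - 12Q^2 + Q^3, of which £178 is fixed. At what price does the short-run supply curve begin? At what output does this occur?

The firm shuts down when price falls below the minimum of average variable cost. AVC = VC/Q = 54 - 12Q + Q^2.
At the minimum of AVC, MC = AVC. MC = 54 - 24Q + 3Q^2; setting MC = AVC gives 2Q^2 - 12Q = 0, so Q = 6. min AVC = 18.
For P < £18 the firm produces nothing.

£18 per unit, at Q = 6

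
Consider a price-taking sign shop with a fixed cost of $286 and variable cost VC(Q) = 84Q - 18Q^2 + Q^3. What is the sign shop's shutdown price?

$3 per unit

Short-run supply begins at min AVC. From VC = 84Q - 18Q^2 + Q^3, AVC = 84 - 18Q + Q^2.
dAVC/dQ = -18 + 2Q = 0 gives Q = 9. min AVC = 84 - 18·9 + 9^2 = 3.
The firm shuts down for any P below $3.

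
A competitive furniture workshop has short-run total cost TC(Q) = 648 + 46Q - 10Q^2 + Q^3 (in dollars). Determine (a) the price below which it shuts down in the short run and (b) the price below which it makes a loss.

Shutdown price = $21; break-even price = $109

Shutdown price = min AVC. AVC = 46 - 10Q + Q^2, with vertex at Q = 5 and minimum $21.
ATC = 648/Q + 46 - 10Q + Q^2. Setting dATC/dQ = −648/Q^2 − 10 + 2Q = 0 gives Q = 9 (since 2·9^3 − 10·9^2 = 648).
min ATC = 648/9 + 46 − 10·9 + 9^2 = $109. That is the break-even price.
Between these two prices the firm operates at a loss; above $109 it earns a profit.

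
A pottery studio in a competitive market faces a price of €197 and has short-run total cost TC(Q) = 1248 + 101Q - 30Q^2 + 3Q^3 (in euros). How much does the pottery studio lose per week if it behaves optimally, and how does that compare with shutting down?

AVC = 101 - 30Q + 3Q^2 has its minimum €26 at Q = 5; price €197 clears that bar, so the firm operates.
With MC = 101 - 60Q + 9Q^2, P = MC on the upward-sloping part at Q* = 8.
TR = 197·8 = 1576. TC = 1248 + 424 = 1672. Profit = 1576 − 1672 = -€96.
By producing, the firm covers all variable cost plus €1152 of fixed cost; shutting down would lose the full €1248.

Profit = -€96 at Q = 8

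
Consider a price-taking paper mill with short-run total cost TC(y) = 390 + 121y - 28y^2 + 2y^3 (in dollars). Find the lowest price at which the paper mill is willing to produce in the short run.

$23 per unit

The firm shuts down when price falls below the minimum of average variable cost. AVC = VC/y = 121 - 28y + 2y^2.
At the minimum of AVC, MC = AVC. MC = 121 - 56y + 6y^2; setting MC = AVC gives 4y^2 - 28y = 0, so y = 7. min AVC = 23.
So the shutdown price is $23.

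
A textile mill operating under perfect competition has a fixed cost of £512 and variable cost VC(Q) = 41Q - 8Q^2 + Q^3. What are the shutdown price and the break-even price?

Shutdown price = £25; break-even price = £105

Shutdown price = min AVC. AVC = 41 - 8Q + Q^2, with vertex at Q = 4 and minimum £25.
ATC = 512/Q + 41 - 8Q + Q^2. Setting dATC/dQ = −512/Q^2 − 8 + 2Q = 0 gives Q = 8 (since 2·8^3 − 8·8^2 = 512).
min ATC = 512/8 + 41 − 8·8 + 8^2 = £105. That is the break-even price.
Between these two prices the firm operates at a loss; above £105 it earns a profit.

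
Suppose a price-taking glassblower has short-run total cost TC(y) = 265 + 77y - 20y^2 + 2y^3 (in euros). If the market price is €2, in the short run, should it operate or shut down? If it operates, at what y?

From TC, MC = TC'(y) = 77 - 40y + 6y^2 and AVC = VC/y = 77 - 20y + 2y^2.
AVC hits its minimum where MC = AVC, at y = 5, giving min AVC = 77 - 20·5 + 2·5^2 = €27.
Since P = €2 < min AVC = €27, price fails to cover variable cost at any output.
The firm minimizes its loss by shutting down and losing only its fixed cost of €265.

Shut down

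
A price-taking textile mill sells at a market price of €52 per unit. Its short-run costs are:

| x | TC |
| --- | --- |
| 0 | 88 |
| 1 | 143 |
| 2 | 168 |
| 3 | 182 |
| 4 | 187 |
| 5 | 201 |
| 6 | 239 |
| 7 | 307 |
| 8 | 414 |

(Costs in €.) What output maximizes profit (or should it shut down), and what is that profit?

Compute π = P·x − TC at each output: x=0: -88; x=1: -91; x=2: -64; x=3: -26; x=4: 21; x=5: 59; x=6: 73; x=7: 57; x=8: 2.
Profit is maximized at x = 6. AVC there is 151/6 = €25.17 ≤ P, so producing beats shutting down (which would give -€88).

x = 6; profit = €73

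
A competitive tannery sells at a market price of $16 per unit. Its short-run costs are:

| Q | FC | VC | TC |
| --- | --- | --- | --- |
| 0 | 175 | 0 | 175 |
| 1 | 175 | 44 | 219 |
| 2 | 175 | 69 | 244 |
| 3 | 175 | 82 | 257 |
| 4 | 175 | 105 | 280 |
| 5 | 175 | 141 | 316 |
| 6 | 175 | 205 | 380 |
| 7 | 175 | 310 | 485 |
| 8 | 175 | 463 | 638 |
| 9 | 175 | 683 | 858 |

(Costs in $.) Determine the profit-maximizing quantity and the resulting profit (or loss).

Profit at each row (π = 16Q − TC): Q=0: -175; Q=1: -203; Q=2: -212; Q=3: -209; Q=4: -216; Q=5: -236; Q=6: -284; Q=7: -373; Q=8: -510; Q=9: -714.
Profit is highest at Q = 0. Equivalently, the lowest AVC in the table is 105/4 ≈ $26.25 at Q = 4, and P = $16 falls below it — price never covers variable cost, so the firm shuts down and loses only its fixed cost.

Q = 0 (shut down); profit = -$175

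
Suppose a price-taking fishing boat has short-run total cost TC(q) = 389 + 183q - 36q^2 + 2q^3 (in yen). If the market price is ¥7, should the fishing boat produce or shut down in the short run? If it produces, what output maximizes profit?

Shut down

From TC, MC = TC'(q) = 183 - 72q + 6q^2 and AVC = VC/q = 183 - 36q + 2q^2.
The AVC parabola has its vertex at q = 36/4 = 9, where AVC = 183 - 36·9 + 2·9^2 = ¥21.
Since P = ¥7 < min AVC = ¥21, price fails to cover variable cost at any output.
The firm minimizes its loss by shutting down and losing only its fixed cost of ¥389.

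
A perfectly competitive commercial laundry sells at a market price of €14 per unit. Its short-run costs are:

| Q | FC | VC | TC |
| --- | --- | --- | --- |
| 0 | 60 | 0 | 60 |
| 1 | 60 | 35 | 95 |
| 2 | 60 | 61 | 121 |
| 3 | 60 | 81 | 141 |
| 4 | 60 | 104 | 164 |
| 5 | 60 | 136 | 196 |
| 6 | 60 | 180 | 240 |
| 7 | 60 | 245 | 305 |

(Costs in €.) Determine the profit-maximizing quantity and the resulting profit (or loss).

Q = 0 (shut down); profit = -€60

Profit at each row (π = 14Q − TC): Q=0: -60; Q=1: -81; Q=2: -93; Q=3: -99; Q=4: -108; Q=5: -126; Q=6: -156; Q=7: -207.
Profit is highest at Q = 0. Equivalently, the lowest AVC in the table is 104/4 ≈ €26 at Q = 4, and P = €14 falls below it — price never covers variable cost, so the firm shuts down and loses only its fixed cost.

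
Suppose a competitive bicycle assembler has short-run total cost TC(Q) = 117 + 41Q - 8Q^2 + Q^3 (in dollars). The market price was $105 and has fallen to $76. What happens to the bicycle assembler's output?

Output falls from 8 to 7

MC = 41 - 16Q + 3Q^2; the shutdown threshold is min AVC = $25 (at Q = 4).
At P = $105 ≥ min AVC, set P = MC on the rising branch: Q = 8.
At P = $76 ≥ min AVC, set P = MC: Q = 7. The firm stays open but cuts output.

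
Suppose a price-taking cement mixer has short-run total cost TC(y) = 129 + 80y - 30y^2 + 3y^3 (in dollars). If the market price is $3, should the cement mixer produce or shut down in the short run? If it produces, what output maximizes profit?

Shut down

From TC, MC = TC'(y) = 80 - 60y + 9y^2 and AVC = VC/y = 80 - 30y + 3y^2.
AVC is minimized where dAVC/dy = -30 + 6y = 0, at y = 5; min AVC = 80 - 30·5 + 3·5^2 = $5.
With P < min AVC ($3 < $5), every unit sold adds to the loss.
Best response: produce nothing and absorb the $129 fixed cost.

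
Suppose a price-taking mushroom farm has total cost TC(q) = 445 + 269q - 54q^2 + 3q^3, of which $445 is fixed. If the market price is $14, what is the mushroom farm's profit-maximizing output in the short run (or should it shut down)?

Shut down

From TC, MC = TC'(q) = 269 - 108q + 9q^2 and AVC = VC/q = 269 - 54q + 3q^2.
AVC hits its minimum where MC = AVC, at q = 9, giving min AVC = 269 - 54·9 + 3·9^2 = $26.
With P < min AVC ($14 < $26), every unit sold adds to the loss.
Shutting down limits the loss to fixed cost, $445.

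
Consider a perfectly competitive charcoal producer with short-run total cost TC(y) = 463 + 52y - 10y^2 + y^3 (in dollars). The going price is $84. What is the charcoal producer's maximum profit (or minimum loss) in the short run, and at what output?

AVC = 52 - 10y + y^2 has its minimum $27 at y = 5; price $84 clears that bar, so the firm operates.
MC = 52 - 20y + 3y^2. Setting P = MC and taking the root on the rising branch gives y* = 8.
TR = 84·8 = 672. TC = 463 + 288 = 751. Profit = 672 − 751 = -$79.
That loss of $79 beats the $463 the firm would lose by shutting down; producing recovers $384 of fixed cost.

Profit = -$79 at y = 8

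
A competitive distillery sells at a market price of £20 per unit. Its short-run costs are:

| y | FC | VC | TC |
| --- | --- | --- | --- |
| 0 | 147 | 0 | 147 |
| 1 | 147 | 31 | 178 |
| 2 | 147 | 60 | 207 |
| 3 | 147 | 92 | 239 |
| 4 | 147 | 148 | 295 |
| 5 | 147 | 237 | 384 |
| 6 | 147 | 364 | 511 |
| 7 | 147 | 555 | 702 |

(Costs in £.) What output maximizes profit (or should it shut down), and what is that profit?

Compute π = P·y − TC at each output: y=0: -147; y=1: -158; y=2: -167; y=3: -179; y=4: -215; y=5: -284; y=6: -391; y=7: -562.
Profit is highest at y = 0. Equivalently, the lowest AVC in the table is 60/2 ≈ £30 at y = 2, and P = £20 falls below it — price never covers variable cost, so the firm shuts down and loses only its fixed cost.

y = 0 (shut down); profit = -£147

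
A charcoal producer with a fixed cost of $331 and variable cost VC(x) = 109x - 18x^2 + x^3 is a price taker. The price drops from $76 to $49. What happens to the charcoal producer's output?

AVC = 109 - 18x + x^2, minimized at x = 9 where min AVC = $28. MC = 109 - 36x + 3x^2.
At P = $76 ≥ min AVC, set P = MC on the rising branch: x = 11.
At P = $49 ≥ min AVC, set P = MC: x = 10. The firm stays open but cuts output.

Output falls from 11 to 10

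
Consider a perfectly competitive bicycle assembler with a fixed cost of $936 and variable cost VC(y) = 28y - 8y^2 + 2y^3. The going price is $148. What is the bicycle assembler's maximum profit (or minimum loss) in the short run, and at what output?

AVC = 28 - 8y + 2y^2; min AVC = $20 at y = 2. Since P = $148 ≥ min AVC, the firm produces.
MC = 28 - 16y + 6y^2. Setting P = MC and taking the root on the rising branch gives y* = 6.
TR = 148·6 = 888. TC = 936 + 312 = 1248. Profit = 888 − 1248 = -$360.
That loss of $360 beats the $936 the firm would lose by shutting down; producing recovers $576 of fixed cost.

Profit = -$360 at y = 6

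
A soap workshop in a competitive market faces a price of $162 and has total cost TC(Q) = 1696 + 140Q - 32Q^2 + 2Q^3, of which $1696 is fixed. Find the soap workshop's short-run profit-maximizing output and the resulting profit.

AVC = 140 - 32Q + 2Q^2 has its minimum $12 at Q = 8; price $162 clears that bar, so the firm operates.
With MC = 140 - 64Q + 6Q^2, P = MC on the upward-sloping part at Q* = 11.
TR = 162·11 = 1782. TC = 1696 + 330 = 2026. Profit = 1782 − 2026 = -$244.
Shutting down would mean losing the fixed cost of $1696, so operating at a loss of $244 is better by $1452.

Profit = -$244 at Q = 11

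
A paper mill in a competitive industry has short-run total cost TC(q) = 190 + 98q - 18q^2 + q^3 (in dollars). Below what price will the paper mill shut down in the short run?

$17 per unit

Short-run supply begins at min AVC. From VC = 98q - 18q^2 + q^3, AVC = 98 - 18q + q^2.
At the minimum of AVC, MC = AVC. MC = 98 - 36q + 3q^2; setting MC = AVC gives 2q^2 - 18q = 0, so q = 9. min AVC = 17.
The firm shuts down for any P below $17.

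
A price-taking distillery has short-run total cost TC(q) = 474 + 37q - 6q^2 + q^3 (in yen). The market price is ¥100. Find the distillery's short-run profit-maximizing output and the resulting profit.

Profit = -¥82 at q = 7

AVC = 37 - 6q + q^2 has its minimum ¥28 at q = 3; price ¥100 clears that bar, so the firm operates.
MC = 37 - 12q + 3q^2. Setting P = MC and taking the root on the rising branch gives q* = 7.
TR = 100·7 = 700. TC = 474 + 308 = 782. Profit = 700 − 782 = -¥82.
That loss of ¥82 beats the ¥474 the firm would lose by shutting down; producing recovers ¥392 of fixed cost.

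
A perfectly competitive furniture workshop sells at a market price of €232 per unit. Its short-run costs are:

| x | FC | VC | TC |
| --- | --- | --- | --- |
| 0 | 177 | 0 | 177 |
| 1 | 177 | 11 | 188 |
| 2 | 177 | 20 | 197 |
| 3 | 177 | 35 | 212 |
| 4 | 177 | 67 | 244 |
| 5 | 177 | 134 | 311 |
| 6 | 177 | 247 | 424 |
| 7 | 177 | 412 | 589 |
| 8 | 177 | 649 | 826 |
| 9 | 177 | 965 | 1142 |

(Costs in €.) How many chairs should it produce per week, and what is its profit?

x = 7; profit = €1035

Profit at each row (π = 232x − TC): x=0: -177; x=1: 44; x=2: 267; x=3: 484; x=4: 684; x=5: 849; x=6: 968; x=7: 1035; x=8: 1030; x=9: 946.
Profit is maximized at x = 7. AVC there is 412/7 = €58.86 ≤ P, so producing beats shutting down (which would give -€177).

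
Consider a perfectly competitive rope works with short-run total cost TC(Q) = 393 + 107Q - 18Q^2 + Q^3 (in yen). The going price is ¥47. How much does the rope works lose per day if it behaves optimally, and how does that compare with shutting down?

Profit = -¥193 at Q = 10

AVC = 107 - 18Q + Q^2 has its minimum ¥26 at Q = 9; price ¥47 clears that bar, so the firm operates.
With MC = 107 - 36Q + 3Q^2, P = MC on the upward-sloping part at Q* = 10.
TR = 47·10 = 470. TC = 393 + 270 = 663. Profit = 470 − 663 = -¥193.
Shutting down would mean losing the fixed cost of ¥393, so operating at a loss of ¥193 is better by ¥200.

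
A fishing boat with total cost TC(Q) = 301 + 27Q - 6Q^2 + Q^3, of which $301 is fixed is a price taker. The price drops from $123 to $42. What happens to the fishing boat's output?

Output falls from 8 to 5

MC = 27 - 12Q + 3Q^2; the shutdown threshold is min AVC = $18 (at Q = 3).
At P = $123 ≥ min AVC, set P = MC on the rising branch: Q = 8.
At P = $42 ≥ min AVC, set P = MC: Q = 5. The firm stays open but cuts output.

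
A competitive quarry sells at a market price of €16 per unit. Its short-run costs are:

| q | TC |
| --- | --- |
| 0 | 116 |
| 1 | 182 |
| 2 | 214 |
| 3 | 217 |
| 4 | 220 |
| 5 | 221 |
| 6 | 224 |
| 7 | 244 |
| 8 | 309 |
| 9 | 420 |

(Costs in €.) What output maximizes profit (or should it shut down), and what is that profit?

Compute π = P·q − TC at each output: q=0: -116; q=1: -166; q=2: -182; q=3: -169; q=4: -156; q=5: -141; q=6: -128; q=7: -132; q=8: -181; q=9: -276.
Profit is highest at q = 0. Equivalently, the lowest AVC in the table is 108/6 ≈ €18 at q = 6, and P = €16 falls below it — price never covers variable cost, so the firm shuts down and loses only its fixed cost.

q = 0 (shut down); profit = -€116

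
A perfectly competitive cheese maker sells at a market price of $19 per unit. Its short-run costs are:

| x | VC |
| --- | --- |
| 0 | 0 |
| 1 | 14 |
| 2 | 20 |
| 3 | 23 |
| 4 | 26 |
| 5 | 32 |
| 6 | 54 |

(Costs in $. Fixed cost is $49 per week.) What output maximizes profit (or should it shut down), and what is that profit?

Profit at each row (π = 19x − TC): x=0: -49; x=1: -44; x=2: -31; x=3: -15; x=4: 1; x=5: 14; x=6: 11.
Profit is maximized at x = 5. AVC there is 32/5 = $6.40 ≤ P, so producing beats shutting down (which would give -$49).

x = 5; profit = $14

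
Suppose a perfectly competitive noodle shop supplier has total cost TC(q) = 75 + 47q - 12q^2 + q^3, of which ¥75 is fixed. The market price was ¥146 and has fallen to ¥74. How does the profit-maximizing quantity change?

MC = 47 - 24q + 3q^2; the shutdown threshold is min AVC = ¥11 (at q = 6).
At P = ¥146 ≥ min AVC, set P = MC on the rising branch: q = 11.
At P = ¥74 ≥ min AVC, set P = MC: q = 9. The firm stays open but cuts output.

Output falls from 11 to 9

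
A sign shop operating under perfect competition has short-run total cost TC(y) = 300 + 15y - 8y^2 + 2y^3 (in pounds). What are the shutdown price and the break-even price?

Shutdown price = min AVC. AVC = 15 - 8y + 2y^2, with vertex at y = 2 and minimum £7.
ATC = 300/y + 15 - 8y + 2y^2. Setting dATC/dy = −300/y^2 − 8 + 4y = 0 gives y = 5 (since 4·5^3 − 8·5^2 = 300).
min ATC = 300/5 + 15 − 8·5 + 2·5^2 = £85. That is the break-even price.
Between these two prices the firm operates at a loss; above £85 it earns a profit.

Shutdown price = £7; break-even price = £85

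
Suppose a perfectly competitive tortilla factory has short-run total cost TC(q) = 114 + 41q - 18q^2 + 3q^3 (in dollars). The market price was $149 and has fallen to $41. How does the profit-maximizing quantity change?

Output falls from 6 to 4

AVC = 41 - 18q + 3q^2, minimized at q = 3 where min AVC = $14. MC = 41 - 36q + 9q^2.
At P = $149 ≥ min AVC, set P = MC on the rising branch: q = 6.
At P = $41 ≥ min AVC, set P = MC: q = 4. The firm stays open but cuts output.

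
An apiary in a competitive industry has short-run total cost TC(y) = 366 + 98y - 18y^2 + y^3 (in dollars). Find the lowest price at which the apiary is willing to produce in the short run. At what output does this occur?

Short-run supply begins at min AVC. From VC = 98y - 18y^2 + y^3, AVC = 98 - 18y + y^2.
dAVC/dy = -18 + 2y = 0 gives y = 9. min AVC = 98 - 18·9 + 9^2 = 17.
The firm shuts down for any P below $17.

$17 per unit, at y = 9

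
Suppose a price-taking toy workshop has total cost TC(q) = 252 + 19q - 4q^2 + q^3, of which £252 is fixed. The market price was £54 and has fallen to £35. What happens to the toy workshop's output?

Output falls from 5 to 4

MC = 19 - 8q + 3q^2; the shutdown threshold is min AVC = £15 (at q = 2).
With P = £54 above the shutdown price, P = MC gives q = 5.
At P = £35 ≥ min AVC, set P = MC: q = 4. The firm stays open but cuts output.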